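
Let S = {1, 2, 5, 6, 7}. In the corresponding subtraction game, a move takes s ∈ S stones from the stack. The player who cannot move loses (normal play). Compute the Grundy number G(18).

4

G(0) = 0
G(1) = mex{0} = 1
G(2) = mex{1,0} = 2
G(3) = mex{2,1} = 0
G(4) = mex{0,2} = 1
G(5) = mex{1,0,0} = 2
G(6) = mex{2,1,1,0} = 3
G(7) = mex{3,2,2,1,0} = 4
G(8) = mex{4,3,0,2,1} = 5
G(9) = mex{5,4,1,0,2} = 3
G(10) = mex{3,5,2,1,0} = 4
G(11) = mex{4,3,3,2,1} = 0
G(12) = mex{0,4,4,3,2} = 1
G(13) = mex{1,0,5,4,3} = 2
G(14) = mex{2,1,3,5,4} = 0
G(15) = mex{0,2,4,3,5} = 1
G(16) = mex{1,0,0,4,3} = 2
G(17) = mex{2,1,1,0,4} = 3
G(18) = mex{3,2,2,1,0} = 4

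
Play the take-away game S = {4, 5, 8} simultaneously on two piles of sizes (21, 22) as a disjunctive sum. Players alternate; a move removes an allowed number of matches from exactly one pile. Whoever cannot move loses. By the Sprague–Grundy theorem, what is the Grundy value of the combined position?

All piles use S = {4, 5, 8}:
n :  0  1  2  3  4  5  6  7  8  9 10 11 12 13 14 15 16 17 18 19 20 21 22
G :  0  0  0  0  1  1  1  1  2  2  2  2  0  0  0  0  1  1  1  1  2  2  2
Pile A: G(21) = 2.
Pile B: G(22) = 2.
Combined Grundy value = 2 ⊕ 2 = 0.

0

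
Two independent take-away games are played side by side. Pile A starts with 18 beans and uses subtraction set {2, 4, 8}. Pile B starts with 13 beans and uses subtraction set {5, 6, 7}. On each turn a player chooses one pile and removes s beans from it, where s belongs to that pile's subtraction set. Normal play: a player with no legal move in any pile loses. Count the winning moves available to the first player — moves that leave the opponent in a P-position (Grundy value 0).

0

Pile A, S = {2, 4, 8}:
G(0) = 0
G(1) = mex{} = 0
G(2) = mex{0} = 1
G(3) = mex{0} = 1
G(4) = mex{1,0} = 2
G(5) = mex{1,0} = 2
G(6) = mex{2,1} = 0
G(7) = mex{2,1} = 0
G(8) = mex{0,2,0} = 1
G(9) = mex{0,2,0} = 1
G(10) = mex{1,0,1} = 2
G(11) = mex{1,0,1} = 2
G(12) = mex{2,1,2} = 0
G(13) = mex{2,1,2} = 0
G(14) = mex{0,2,0} = 1
G(15) = mex{0,2,0} = 1
G(16) = mex{1,0,1} = 2
G(17) = mex{1,0,1} = 2
G(18) = mex{2,1,2} = 0
G_A(18) = 0.
Pile B, S = {5, 6, 7}:
G(0) = 0
G(1) = mex{} = 0
G(2) = mex{} = 0
G(3) = mex{} = 0
G(4) = mex{} = 0
G(5) = mex{0} = 1
G(6) = mex{0,0} = 1
G(7) = mex{0,0,0} = 1
G(8) = mex{0,0,0} = 1
G(9) = mex{0,0,0} = 1
G(10) = mex{1,0,0} = 2
G(11) = mex{1,1,0} = 2
G(12) = mex{1,1,1} = 0
G(13) = mex{1,1,1} = 0
G_B(13) = 0.
Combined Grundy value = 0 ⊕ 0 = 0.
A winning move leaves total XOR = 0, i.e. changes one component's Grundy value g to g ⊕ X where X is the current total.
Pile A: target g' = 0⊕0 = 0, but every legal move changes the Grundy value (mex property), so 0 moves.
Pile B: target g' = 0⊕0 = 0, but every legal move changes the Grundy value (mex property), so 0 moves.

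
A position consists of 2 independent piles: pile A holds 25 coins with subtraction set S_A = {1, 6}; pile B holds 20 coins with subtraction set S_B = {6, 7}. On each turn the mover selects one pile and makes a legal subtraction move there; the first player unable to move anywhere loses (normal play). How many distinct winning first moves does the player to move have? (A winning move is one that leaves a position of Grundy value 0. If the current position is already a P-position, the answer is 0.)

Pile A, S = {1, 6}:
n :  0  1  2  3  4  5  6  7  8  9 10 11 12 13 14 15 16 17 18 19 20 21 22 23 24 25
G :  0  1  0  1  0  1  2  0  1  0  1  0  1  2  0  1  0  1  0  1  2  0  1  0  1  0
G_A(25) = 0.
Pile B, S = {6, 7}:
G(0) = 0
G(1) = mex{} = 0
G(2) = mex{} = 0
G(3) = mex{} = 0
G(4) = mex{} = 0
G(5) = mex{} = 0
G(6) = mex{0} = 1
G(7) = mex{0,0} = 1
G(8) = mex{0,0} = 1
G(9) = mex{0,0} = 1
G(10) = mex{0,0} = 1
G(11) = mex{0,0} = 1
G(12) = mex{1,0} = 2
G(13) = mex{1,1} = 0
G(14) = mex{1,1} = 0
G(15) = mex{1,1} = 0
G(16) = mex{1,1} = 0
G(17) = mex{1,1} = 0
G(18) = mex{2,1} = 0
G(19) = mex{0,2} = 1
G(20) = mex{0,0} = 1
G_B(20) = 1.
Combined Grundy value = 0 ⊕ 1 = 1.
A winning move leaves total XOR = 0, i.e. changes one component's Grundy value g to g ⊕ X where X is the current total.
Pile A: need g' = 0⊕1 = 1. Options: 25−1→G=1, 25−6→G=1. Hits: 2.
Pile B: need g' = 1⊕1 = 0. Options: 20−6→G=0, 20−7→G=0. Hits: 2.

4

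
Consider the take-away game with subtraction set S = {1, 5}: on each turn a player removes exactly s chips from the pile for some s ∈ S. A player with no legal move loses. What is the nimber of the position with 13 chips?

1

n :  0  1  2  3  4  5  6  7  8  9 10 11 12 13
G :  0  1  0  1  0  1  0  1  0  1  0  1  0  1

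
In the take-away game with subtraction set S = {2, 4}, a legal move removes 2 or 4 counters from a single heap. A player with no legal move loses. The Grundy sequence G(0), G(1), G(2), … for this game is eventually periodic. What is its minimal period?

6

G(0) = 0
G(1) = mex{} = 0
G(2) = mex{0} = 1
G(3) = mex{0} = 1
G(4) = mex{1,0} = 2
G(5) = mex{1,0} = 2
G(6) = mex{2,1} = 0
G(7) = mex{2,1} = 0
G(8) = mex{0,2} = 1
G(9) = mex{0,2} = 1
G(10) = mex{1,0} = 2
G(11) = mex{1,0} = 2
G(12) = mex{2,1} = 0
G(13) = mex{2,1} = 0
G(14) = mex{0,2} = 1
G(n+6) = G(n) holds for n = 0,…,3 (a full window of length max(S) = 4), so the sequence is purely periodic with period 6.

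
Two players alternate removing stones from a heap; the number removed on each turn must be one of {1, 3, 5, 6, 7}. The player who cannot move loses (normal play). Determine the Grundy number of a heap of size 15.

G(0) = 0
G(1) = mex{0} = 1
G(2) = mex{1} = 0
G(3) = mex{0,0} = 1
G(4) = mex{1,1} = 0
G(5) = mex{0,0,0} = 1
G(6) = mex{1,1,1,0} = 2
G(7) = mex{2,0,0,1,0} = 3
G(8) = mex{3,1,1,0,1} = 2
G(9) = mex{2,2,0,1,0} = 3
G(10) = mex{3,3,1,0,1} = 2
G(11) = mex{2,2,2,1,0} = 3
G(12) = mex{3,3,3,2,1} = 0
G(13) = mex{0,2,2,3,2} = 1
G(14) = mex{1,3,3,2,3} = 0
G(15) = mex{0,0,2,3,2} = 1

1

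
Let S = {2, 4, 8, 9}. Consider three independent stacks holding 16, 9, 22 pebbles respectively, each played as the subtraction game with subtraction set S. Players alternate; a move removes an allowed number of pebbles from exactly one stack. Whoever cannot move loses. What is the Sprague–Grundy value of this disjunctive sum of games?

1

All stacks use S = {2, 4, 8, 9}:
G(0) = 0
G(1) = mex{} = 0
G(2) = mex{0} = 1
G(3) = mex{0} = 1
G(4) = mex{1,0} = 2
G(5) = mex{1,0} = 2
G(6) = mex{2,1} = 0
G(7) = mex{2,1} = 0
G(8) = mex{0,2,0} = 1
G(9) = mex{0,2,0,0} = 1
G(10) = mex{1,0,1,0} = 2
G(11) = mex{1,0,1,1} = 2
G(12) = mex{2,1,2,1} = 0
G(13) = mex{2,1,2,2} = 0
G(14) = mex{0,2,0,2} = 1
G(15) = mex{0,2,0,0} = 1
G(16) = mex{1,0,1,0} = 2
G(17) = mex{1,0,1,1} = 2
G(18) = mex{2,1,2,1} = 0
G(19) = mex{2,1,2,2} = 0
G(20) = mex{0,2,0,2} = 1
G(21) = mex{0,2,0,0} = 1
G(22) = mex{1,0,1,0} = 2
Stack A: G(16) = 2.
Stack B: G(9) = 1.
Stack C: G(22) = 2.
Combined Grundy value = 2 ⊕ 1 ⊕ 2 = 1.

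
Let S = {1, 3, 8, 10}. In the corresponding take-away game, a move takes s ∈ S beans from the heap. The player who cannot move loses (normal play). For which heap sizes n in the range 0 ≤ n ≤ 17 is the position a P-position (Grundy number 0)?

0, 2, 4, 6, 11, 13, 15, 17

G(0) = 0
G(1) = mex{0} = 1
G(2) = mex{1} = 0
G(3) = mex{0,0} = 1
G(4) = mex{1,1} = 0
G(5) = mex{0,0} = 1
G(6) = mex{1,1} = 0
G(7) = mex{0,0} = 1
G(8) = mex{1,1,0} = 2
G(9) = mex{2,0,1} = 3
G(10) = mex{3,1,0,0} = 2
G(11) = mex{2,2,1,1} = 0
G(12) = mex{0,3,0,0} = 1
G(13) = mex{1,2,1,1} = 0
G(14) = mex{0,0,0,0} = 1
G(15) = mex{1,1,1,1} = 0
G(16) = mex{0,0,2,0} = 1
G(17) = mex{1,1,3,1} = 0
P-positions are exactly the n with G(n) = 0.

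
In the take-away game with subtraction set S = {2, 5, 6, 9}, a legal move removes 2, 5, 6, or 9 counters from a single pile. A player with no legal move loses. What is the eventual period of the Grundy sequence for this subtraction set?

11

G(0) = 0
G(1) = mex{} = 0
G(2) = mex{0} = 1
G(3) = mex{0} = 1
G(4) = mex{1} = 0
G(5) = mex{1,0} = 2
G(6) = mex{0,0,0} = 1
G(7) = mex{2,1,0} = 3
G(8) = mex{1,1,1} = 0
G(9) = mex{3,0,1,0} = 2
G(10) = mex{0,2,0,0} = 1
G(11) = mex{2,1,2,1} = 0
G(12) = mex{1,3,1,1} = 0
G(13) = mex{0,0,3,0} = 1
G(14) = mex{0,2,0,2} = 1
G(15) = mex{1,1,2,1} = 0
G(16) = mex{1,0,1,3} = 2
G(17) = mex{0,0,0,0} = 1
G(18) = mex{2,1,0,2} = 3
G(19) = mex{1,1,1,1} = 0
G(20) = mex{3,0,1,0} = 2
G(21) = mex{0,2,0,0} = 1
G(22) = mex{2,1,2,1} = 0
G(23) = mex{1,3,1,1} = 0
G(n+11) = G(n) holds for n = 0,…,8 (a full window of length max(S) = 9), so the sequence is purely periodic with period 11.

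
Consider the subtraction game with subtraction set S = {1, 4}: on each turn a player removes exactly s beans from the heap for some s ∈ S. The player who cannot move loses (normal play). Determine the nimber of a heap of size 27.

0

n :  0  1  2  3  4  5  6  7  8  9 10 11 12 13 14 15 16 17 18 19 20 21 22 23 24 25 26 27
G :  0  1  0  1  2  0  1  0  1  2  0  1  0  1  2  0  1  0  1  2  0  1  0  1  2  0  1  0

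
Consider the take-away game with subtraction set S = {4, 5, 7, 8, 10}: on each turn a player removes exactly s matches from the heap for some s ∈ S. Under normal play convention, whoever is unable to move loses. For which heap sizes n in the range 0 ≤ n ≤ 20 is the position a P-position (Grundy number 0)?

G(0) = 0
G(1) = mex{} = 0
G(2) = mex{} = 0
G(3) = mex{} = 0
G(4) = mex{0} = 1
G(5) = mex{0,0} = 1
G(6) = mex{0,0} = 1
G(7) = mex{0,0,0} = 1
G(8) = mex{1,0,0,0} = 2
G(9) = mex{1,1,0,0} = 2
G(10) = mex{1,1,0,0,0} = 2
G(11) = mex{1,1,1,0,0} = 2
G(12) = mex{2,1,1,1,0} = 3
G(13) = mex{2,2,1,1,0} = 3
G(14) = mex{2,2,1,1,1} = 0
G(15) = mex{2,2,2,1,1} = 0
G(16) = mex{3,2,2,2,1} = 0
G(17) = mex{3,3,2,2,1} = 0
G(18) = mex{0,3,2,2,2} = 1
G(19) = mex{0,0,3,2,2} = 1
G(20) = mex{0,0,3,3,2} = 1
P-positions are exactly the n with G(n) = 0.

0, 1, 2, 3, 14, 15, 16, 17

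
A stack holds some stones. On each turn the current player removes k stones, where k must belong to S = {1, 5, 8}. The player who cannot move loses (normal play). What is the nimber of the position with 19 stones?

G(0) = 0
G(1) = mex{0} = 1
G(2) = mex{1} = 0
G(3) = mex{0} = 1
G(4) = mex{1} = 0
G(5) = mex{0,0} = 1
G(6) = mex{1,1} = 0
G(7) = mex{0,0} = 1
G(8) = mex{1,1,0} = 2
G(9) = mex{2,0,1} = 3
G(10) = mex{3,1,0} = 2
G(11) = mex{2,0,1} = 3
G(12) = mex{3,1,0} = 2
G(13) = mex{2,2,1} = 0
G(14) = mex{0,3,0} = 1
G(15) = mex{1,2,1} = 0
G(16) = mex{0,3,2} = 1
G(17) = mex{1,2,3} = 0
G(18) = mex{0,0,2} = 1
G(19) = mex{1,1,3} = 0

0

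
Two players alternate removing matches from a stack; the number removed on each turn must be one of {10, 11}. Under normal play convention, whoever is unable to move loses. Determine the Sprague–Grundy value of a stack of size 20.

2

n :  0  1  2  3  4  5  6  7  8  9 10 11 12 13 14 15 16 17 18 19 20
G :  0  0  0  0  0  0  0  0  0  0  1  1  1  1  1  1  1  1  1  1  2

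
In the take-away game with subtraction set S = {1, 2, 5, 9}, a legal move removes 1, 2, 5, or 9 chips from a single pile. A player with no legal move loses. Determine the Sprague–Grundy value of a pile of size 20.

0

n :  0  1  2  3  4  5  6  7  8  9 10 11 12 13 14 15 16 17 18 19 20
G :  0  1  2  0  1  2  0  1  2  3  0  1  2  0  1  2  0  1  2  3  0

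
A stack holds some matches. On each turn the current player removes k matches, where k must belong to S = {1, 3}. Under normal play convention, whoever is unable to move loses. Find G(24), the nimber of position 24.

n :  0  1  2  3  4  5  6  7  8  9 10 11 12 13 14 15 16 17 18 19 20 21 22 23 24
G :  0  1  0  1  0  1  0  1  0  1  0  1  0  1  0  1  0  1  0  1  0  1  0  1  0

0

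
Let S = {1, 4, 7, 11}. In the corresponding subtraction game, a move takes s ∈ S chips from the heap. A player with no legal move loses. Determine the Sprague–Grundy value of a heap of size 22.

G(0) = 0
G(1) = mex{0} = 1
G(2) = mex{1} = 0
G(3) = mex{0} = 1
G(4) = mex{1,0} = 2
G(5) = mex{2,1} = 0
G(6) = mex{0,0} = 1
G(7) = mex{1,1,0} = 2
G(8) = mex{2,2,1} = 0
G(9) = mex{0,0,0} = 1
G(10) = mex{1,1,1} = 0
G(11) = mex{0,2,2,0} = 1
G(12) = mex{1,0,0,1} = 2
G(13) = mex{2,1,1,0} = 3
G(14) = mex{3,0,2,1} = 4
G(15) = mex{4,1,0,2} = 3
G(16) = mex{3,2,1,0} = 4
G(17) = mex{4,3,0,1} = 2
G(18) = mex{2,4,1,2} = 0
G(19) = mex{0,3,2,0} = 1
G(20) = mex{1,4,3,1} = 0
G(21) = mex{0,2,4,0} = 1
G(22) = mex{1,0,3,1} = 2

2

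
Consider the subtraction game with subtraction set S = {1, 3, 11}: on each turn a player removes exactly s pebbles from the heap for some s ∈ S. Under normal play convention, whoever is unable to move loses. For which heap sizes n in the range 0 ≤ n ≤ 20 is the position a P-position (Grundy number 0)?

G(0) = 0
G(1) = mex{0} = 1
G(2) = mex{1} = 0
G(3) = mex{0,0} = 1
G(4) = mex{1,1} = 0
G(5) = mex{0,0} = 1
G(6) = mex{1,1} = 0
G(7) = mex{0,0} = 1
G(8) = mex{1,1} = 0
G(9) = mex{0,0} = 1
G(10) = mex{1,1} = 0
G(11) = mex{0,0,0} = 1
G(12) = mex{1,1,1} = 0
G(13) = mex{0,0,0} = 1
G(14) = mex{1,1,1} = 0
G(15) = mex{0,0,0} = 1
G(16) = mex{1,1,1} = 0
G(17) = mex{0,0,0} = 1
G(18) = mex{1,1,1} = 0
G(19) = mex{0,0,0} = 1
G(20) = mex{1,1,1} = 0
P-positions are exactly the n with G(n) = 0.

0, 2, 4, 6, 8, 10, 12, 14, 16, 18, 20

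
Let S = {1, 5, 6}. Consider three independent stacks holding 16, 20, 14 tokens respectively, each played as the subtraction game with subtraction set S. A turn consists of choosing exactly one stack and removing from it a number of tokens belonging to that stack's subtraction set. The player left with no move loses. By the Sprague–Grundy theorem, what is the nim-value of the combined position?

All stacks use S = {1, 5, 6}:
n :  0  1  2  3  4  5  6  7  8  9 10 11 12 13 14 15 16 17 18 19 20
G :  0  1  0  1  0  1  2  3  2  3  2  0  1  0  1  0  1  2  3  2  3
Stack A: G(16) = 1.
Stack B: G(20) = 3.
Stack C: G(14) = 1.
Combined Grundy value = 1 ⊕ 3 ⊕ 1 = 3.

3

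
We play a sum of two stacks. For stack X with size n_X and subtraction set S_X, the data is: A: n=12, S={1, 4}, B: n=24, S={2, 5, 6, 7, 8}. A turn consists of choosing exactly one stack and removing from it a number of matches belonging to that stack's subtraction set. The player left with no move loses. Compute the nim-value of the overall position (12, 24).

3

Stack A, S = {1, 4}:
n :  0  1  2  3  4  5  6  7  8  9 10 11 12
G :  0  1  0  1  2  0  1  0  1  2  0  1  0
G_A(12) = 0.
Stack B, S = {2, 5, 6, 7, 8}:
n :  0  1  2  3  4  5  6  7  8  9 10 11 12 13 14 15 16 17 18 19 20 21 22 23 24
G :  0  0  1  1  0  2  1  3  2  2  3  3  4  0  0  1  1  0  2  1  3  2  2  3  3
G_B(24) = 3.
Combined Grundy value = 0 ⊕ 3 = 3.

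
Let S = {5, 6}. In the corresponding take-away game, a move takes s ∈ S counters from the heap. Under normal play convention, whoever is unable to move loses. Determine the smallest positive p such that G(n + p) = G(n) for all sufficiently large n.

n :  0  1  2  3  4  5  6  7  8  9 10 11 12 13 14 15 16 17 18 19 20 21 22 23
G :  0  0  0  0  0  1  1  1  1  1  2  0  0  0  0  0  1  1  1  1  1  2  0  0
G(n+11) = G(n) holds for n = 0,…,5 (a full window of length max(S) = 6), so the sequence is purely periodic with period 11.

11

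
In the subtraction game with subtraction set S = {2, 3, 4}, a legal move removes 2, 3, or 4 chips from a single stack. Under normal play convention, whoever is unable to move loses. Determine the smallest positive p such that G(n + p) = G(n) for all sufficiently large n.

6

G(0) = 0
G(1) = mex{} = 0
G(2) = mex{0} = 1
G(3) = mex{0,0} = 1
G(4) = mex{1,0,0} = 2
G(5) = mex{1,1,0} = 2
G(6) = mex{2,1,1} = 0
G(7) = mex{2,2,1} = 0
G(8) = mex{0,2,2} = 1
G(9) = mex{0,0,2} = 1
G(10) = mex{1,0,0} = 2
G(11) = mex{1,1,0} = 2
G(12) = mex{2,1,1} = 0
G(13) = mex{2,2,1} = 0
G(14) = mex{0,2,2} = 1
G(n+6) = G(n) holds for n = 0,…,3 (a full window of length max(S) = 4), so the sequence is purely periodic with period 6.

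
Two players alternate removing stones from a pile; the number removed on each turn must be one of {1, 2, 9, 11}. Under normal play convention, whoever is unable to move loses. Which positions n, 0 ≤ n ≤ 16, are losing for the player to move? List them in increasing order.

n :  0  1  2  3  4  5  6  7  8  9 10 11 12 13 14 15 16
G :  0  1  2  0  1  2  0  1  2  3  0  1  2  0  1  2  0
P-positions are exactly the n with G(n) = 0.

0, 3, 6, 10, 13, 16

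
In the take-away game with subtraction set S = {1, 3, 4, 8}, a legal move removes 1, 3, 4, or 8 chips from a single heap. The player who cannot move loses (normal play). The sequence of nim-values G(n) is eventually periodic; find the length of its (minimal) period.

7

n :  0  1  2  3  4  5  6  7  8  9 10 11 12 13 14 15 16
G :  0  1  0  1  2  3  2  0  1  0  1  2  3  2  0  1  0
G(n+7) = G(n) holds for n = 0,…,7 (a full window of length max(S) = 8), so the sequence is purely periodic with period 7.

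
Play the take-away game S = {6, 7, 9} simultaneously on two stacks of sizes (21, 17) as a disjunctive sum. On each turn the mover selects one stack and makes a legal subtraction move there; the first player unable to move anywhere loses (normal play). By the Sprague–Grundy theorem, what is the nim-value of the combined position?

1

All stacks use S = {6, 7, 9}:
n :  0  1  2  3  4  5  6  7  8  9 10 11 12 13 14 15 16 17 18 19 20 21
G :  0  0  0  0  0  0  1  1  1  1  1  1  2  2  2  0  0  0  0  0  0  1
Stack A: G(21) = 1.
Stack B: G(17) = 0.
Combined Grundy value = 1 ⊕ 0 = 1.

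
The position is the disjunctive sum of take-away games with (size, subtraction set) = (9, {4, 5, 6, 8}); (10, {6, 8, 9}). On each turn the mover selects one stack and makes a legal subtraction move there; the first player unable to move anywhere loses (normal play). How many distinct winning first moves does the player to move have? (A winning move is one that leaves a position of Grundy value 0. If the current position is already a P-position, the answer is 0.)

Stack A, S = {4, 5, 6, 8}:
G(0) = 0
G(1) = mex{} = 0
G(2) = mex{} = 0
G(3) = mex{} = 0
G(4) = mex{0} = 1
G(5) = mex{0,0} = 1
G(6) = mex{0,0,0} = 1
G(7) = mex{0,0,0} = 1
G(8) = mex{1,0,0,0} = 2
G(9) = mex{1,1,0,0} = 2
G_A(9) = 2.
Stack B, S = {6, 8, 9}:
n :  0  1  2  3  4  5  6  7  8  9 10
G :  0  0  0  0  0  0  1  1  1  1  1
G_B(10) = 1.
Combined Grundy value = 2 ⊕ 1 = 3.
A winning move leaves total XOR = 0, i.e. changes one component's Grundy value g to g ⊕ X where X is the current total.
Stack A: need g' = 2⊕3 = 1. Options: 9−4→G=1, 9−5→G=1, 9−6→G=0, 9−8→G=0. Hits: 2.
Stack B: need g' = 1⊕3 = 2. Options: 10−6→G=0, 10−8→G=0, 10−9→G=0. Hits: 0.

2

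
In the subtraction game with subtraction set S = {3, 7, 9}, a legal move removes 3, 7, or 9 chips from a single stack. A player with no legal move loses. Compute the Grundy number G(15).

1

G(0) = 0
G(1) = mex{} = 0
G(2) = mex{} = 0
G(3) = mex{0} = 1
G(4) = mex{0} = 1
G(5) = mex{0} = 1
G(6) = mex{1} = 0
G(7) = mex{1,0} = 2
G(8) = mex{1,0} = 2
G(9) = mex{0,0,0} = 1
G(10) = mex{2,1,0} = 3
G(11) = mex{2,1,0} = 3
G(12) = mex{1,1,1} = 0
G(13) = mex{3,0,1} = 2
G(14) = mex{3,2,1} = 0
G(15) = mex{0,2,0} = 1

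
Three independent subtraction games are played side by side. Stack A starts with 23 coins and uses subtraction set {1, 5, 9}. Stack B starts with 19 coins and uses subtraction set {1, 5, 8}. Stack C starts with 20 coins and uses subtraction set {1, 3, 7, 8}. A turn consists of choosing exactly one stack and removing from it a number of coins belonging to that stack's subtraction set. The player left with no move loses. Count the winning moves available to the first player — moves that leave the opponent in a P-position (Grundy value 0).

0

Stack A, S = {1, 5, 9}:
G(0) = 0
G(1) = mex{0} = 1
G(2) = mex{1} = 0
G(3) = mex{0} = 1
G(4) = mex{1} = 0
G(5) = mex{0,0} = 1
G(6) = mex{1,1} = 0
G(7) = mex{0,0} = 1
G(8) = mex{1,1} = 0
G(9) = mex{0,0,0} = 1
G(10) = mex{1,1,1} = 0
G(11) = mex{0,0,0} = 1
G(12) = mex{1,1,1} = 0
G(13) = mex{0,0,0} = 1
G(14) = mex{1,1,1} = 0
G(15) = mex{0,0,0} = 1
G(16) = mex{1,1,1} = 0
G(17) = mex{0,0,0} = 1
G(18) = mex{1,1,1} = 0
G(19) = mex{0,0,0} = 1
G(20) = mex{1,1,1} = 0
G(21) = mex{0,0,0} = 1
G(22) = mex{1,1,1} = 0
G(23) = mex{0,0,0} = 1
G_A(23) = 1.
Stack B, S = {1, 5, 8}:
n :  0  1  2  3  4  5  6  7  8  9 10 11 12 13 14 15 16 17 18 19
G :  0  1  0  1  0  1  0  1  2  3  2  3  2  0  1  0  1  0  1  0
G_B(19) = 0.
Stack C, S = {1, 3, 7, 8}:
G(0) = 0
G(1) = mex{0} = 1
G(2) = mex{1} = 0
G(3) = mex{0,0} = 1
G(4) = mex{1,1} = 0
G(5) = mex{0,0} = 1
G(6) = mex{1,1} = 0
G(7) = mex{0,0,0} = 1
G(8) = mex{1,1,1,0} = 2
G(9) = mex{2,0,0,1} = 3
G(10) = mex{3,1,1,0} = 2
G(11) = mex{2,2,0,1} = 3
G(12) = mex{3,3,1,0} = 2
G(13) = mex{2,2,0,1} = 3
G(14) = mex{3,3,1,0} = 2
G(15) = mex{2,2,2,1} = 0
G(16) = mex{0,3,3,2} = 1
G(17) = mex{1,2,2,3} = 0
G(18) = mex{0,0,3,2} = 1
G(19) = mex{1,1,2,3} = 0
G(20) = mex{0,0,3,2} = 1
G_C(20) = 1.
Combined Grundy value = 1 ⊕ 0 ⊕ 1 = 0.
A winning move leaves total XOR = 0, i.e. changes one component's Grundy value g to g ⊕ X where X is the current total.
Stack A: target g' = 1⊕0 = 1, but every legal move changes the Grundy value (mex property), so 0 moves.
Stack B: target g' = 0⊕0 = 0, but every legal move changes the Grundy value (mex property), so 0 moves.
Stack C: target g' = 1⊕0 = 1, but every legal move changes the Grundy value (mex property), so 0 moves.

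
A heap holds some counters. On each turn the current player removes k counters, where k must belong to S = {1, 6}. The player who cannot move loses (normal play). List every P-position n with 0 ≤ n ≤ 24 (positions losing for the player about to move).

0, 2, 4, 7, 9, 11, 14, 16, 18, 21, 23

G(0) = 0
G(1) = mex{0} = 1
G(2) = mex{1} = 0
G(3) = mex{0} = 1
G(4) = mex{1} = 0
G(5) = mex{0} = 1
G(6) = mex{1,0} = 2
G(7) = mex{2,1} = 0
G(8) = mex{0,0} = 1
G(9) = mex{1,1} = 0
G(10) = mex{0,0} = 1
G(11) = mex{1,1} = 0
G(12) = mex{0,2} = 1
G(13) = mex{1,0} = 2
G(14) = mex{2,1} = 0
G(15) = mex{0,0} = 1
G(16) = mex{1,1} = 0
G(17) = mex{0,0} = 1
G(18) = mex{1,1} = 0
G(19) = mex{0,2} = 1
G(20) = mex{1,0} = 2
G(21) = mex{2,1} = 0
G(22) = mex{0,0} = 1
G(23) = mex{1,1} = 0
G(24) = mex{0,0} = 1
P-positions are exactly the n with G(n) = 0.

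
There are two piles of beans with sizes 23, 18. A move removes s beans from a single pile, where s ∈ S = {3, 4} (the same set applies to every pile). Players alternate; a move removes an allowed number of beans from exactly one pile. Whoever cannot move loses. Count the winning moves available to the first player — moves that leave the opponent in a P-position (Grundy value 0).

3

All piles use S = {3, 4}:
G(0) = 0
G(1) = mex{} = 0
G(2) = mex{} = 0
G(3) = mex{0} = 1
G(4) = mex{0,0} = 1
G(5) = mex{0,0} = 1
G(6) = mex{1,0} = 2
G(7) = mex{1,1} = 0
G(8) = mex{1,1} = 0
G(9) = mex{2,1} = 0
G(10) = mex{0,2} = 1
G(11) = mex{0,0} = 1
G(12) = mex{0,0} = 1
G(13) = mex{1,0} = 2
G(14) = mex{1,1} = 0
G(15) = mex{1,1} = 0
G(16) = mex{2,1} = 0
G(17) = mex{0,2} = 1
G(18) = mex{0,0} = 1
G(19) = mex{0,0} = 1
G(20) = mex{1,0} = 2
G(21) = mex{1,1} = 0
G(22) = mex{1,1} = 0
G(23) = mex{2,1} = 0
Pile A: G(23) = 0.
Pile B: G(18) = 1.
Combined Grundy value = 0 ⊕ 1 = 1.
A winning move leaves total XOR = 0, i.e. changes one component's Grundy value g to g ⊕ X where X is the current total.
Pile A: need g' = 0⊕1 = 1. Options: 23−3→G=2, 23−4→G=1. Hits: 1.
Pile B: need g' = 1⊕1 = 0. Options: 18−3→G=0, 18−4→G=0. Hits: 2.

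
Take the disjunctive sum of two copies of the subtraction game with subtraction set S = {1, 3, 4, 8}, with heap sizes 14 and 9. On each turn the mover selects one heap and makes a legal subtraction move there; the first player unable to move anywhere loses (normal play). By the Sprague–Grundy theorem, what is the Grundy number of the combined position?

0

All heaps use S = {1, 3, 4, 8}:
G(0) = 0
G(1) = mex{0} = 1
G(2) = mex{1} = 0
G(3) = mex{0,0} = 1
G(4) = mex{1,1,0} = 2
G(5) = mex{2,0,1} = 3
G(6) = mex{3,1,0} = 2
G(7) = mex{2,2,1} = 0
G(8) = mex{0,3,2,0} = 1
G(9) = mex{1,2,3,1} = 0
G(10) = mex{0,0,2,0} = 1
G(11) = mex{1,1,0,1} = 2
G(12) = mex{2,0,1,2} = 3
G(13) = mex{3,1,0,3} = 2
G(14) = mex{2,2,1,2} = 0
Heap A: G(14) = 0.
Heap B: G(9) = 0.
Combined Grundy value = 0 ⊕ 0 = 0.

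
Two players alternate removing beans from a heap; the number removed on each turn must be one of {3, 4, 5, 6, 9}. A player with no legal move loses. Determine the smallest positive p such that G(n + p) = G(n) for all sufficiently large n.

12

G(0) = 0
G(1) = mex{} = 0
G(2) = mex{} = 0
G(3) = mex{0} = 1
G(4) = mex{0,0} = 1
G(5) = mex{0,0,0} = 1
G(6) = mex{1,0,0,0} = 2
G(7) = mex{1,1,0,0} = 2
G(8) = mex{1,1,1,0} = 2
G(9) = mex{2,1,1,1,0} = 3
G(10) = mex{2,2,1,1,0} = 3
G(11) = mex{2,2,2,1,0} = 3
G(12) = mex{3,2,2,2,1} = 0
G(13) = mex{3,3,2,2,1} = 0
G(14) = mex{3,3,3,2,1} = 0
G(15) = mex{0,3,3,3,2} = 1
G(16) = mex{0,0,3,3,2} = 1
G(17) = mex{0,0,0,3,2} = 1
G(18) = mex{1,0,0,0,3} = 2
G(19) = mex{1,1,0,0,3} = 2
G(20) = mex{1,1,1,0,3} = 2
G(21) = mex{2,1,1,1,0} = 3
G(22) = mex{2,2,1,1,0} = 3
G(23) = mex{2,2,2,1,0} = 3
G(24) = mex{3,2,2,2,1} = 0
G(25) = mex{3,3,2,2,1} = 0
G(n+12) = G(n) holds for n = 0,…,8 (a full window of length max(S) = 9), so the sequence is purely periodic with period 12.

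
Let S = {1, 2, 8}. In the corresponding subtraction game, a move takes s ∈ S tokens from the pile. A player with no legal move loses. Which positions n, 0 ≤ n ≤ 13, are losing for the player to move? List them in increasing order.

0, 3, 6, 9, 12

G(0) = 0
G(1) = mex{0} = 1
G(2) = mex{1,0} = 2
G(3) = mex{2,1} = 0
G(4) = mex{0,2} = 1
G(5) = mex{1,0} = 2
G(6) = mex{2,1} = 0
G(7) = mex{0,2} = 1
G(8) = mex{1,0,0} = 2
G(9) = mex{2,1,1} = 0
G(10) = mex{0,2,2} = 1
G(11) = mex{1,0,0} = 2
G(12) = mex{2,1,1} = 0
G(13) = mex{0,2,2} = 1
P-positions are exactly the n with G(n) = 0.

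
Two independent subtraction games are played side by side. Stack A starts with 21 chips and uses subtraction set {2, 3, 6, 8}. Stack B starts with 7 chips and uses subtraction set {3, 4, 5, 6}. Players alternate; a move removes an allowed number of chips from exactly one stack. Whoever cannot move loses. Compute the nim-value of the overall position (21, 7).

Stack A, S = {2, 3, 6, 8}:
n :  0  1  2  3  4  5  6  7  8  9 10 11 12 13 14 15 16 17 18 19 20 21
G :  0  0  1  1  2  0  3  1  2  2  0  3  1  2  0  0  1  1  2  0  3  1
G_A(21) = 1.
Stack B, S = {3, 4, 5, 6}:
G(0) = 0
G(1) = mex{} = 0
G(2) = mex{} = 0
G(3) = mex{0} = 1
G(4) = mex{0,0} = 1
G(5) = mex{0,0,0} = 1
G(6) = mex{1,0,0,0} = 2
G(7) = mex{1,1,0,0} = 2
G_B(7) = 2.
Combined Grundy value = 1 ⊕ 2 = 3.

3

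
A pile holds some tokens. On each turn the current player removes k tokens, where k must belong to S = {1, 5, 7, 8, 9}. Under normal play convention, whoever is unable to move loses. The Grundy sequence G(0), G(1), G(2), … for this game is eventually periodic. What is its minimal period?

16

n :  0  1  2  3  4  5  6  7  8  9 10 11 12 13 14 15 16 17 18 19 20 21 22 23 24 25 26 27 28 29 30 31 32 33
G :  0  1  0  1  0  1  0  1  2  3  2  3  2  3  2  3  0  1  0  1  0  1  0  1  2  3  2  3  2  3  2  3  0  1
G(n+16) = G(n) holds for n = 0,…,8 (a full window of length max(S) = 9), so the sequence is purely periodic with period 16.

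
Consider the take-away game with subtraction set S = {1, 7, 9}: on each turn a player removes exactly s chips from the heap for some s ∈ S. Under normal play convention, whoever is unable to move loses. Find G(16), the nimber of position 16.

n :  0  1  2  3  4  5  6  7  8  9 10 11 12 13 14 15 16
G :  0  1  0  1  0  1  0  1  0  1  0  1  0  1  0  1  0

0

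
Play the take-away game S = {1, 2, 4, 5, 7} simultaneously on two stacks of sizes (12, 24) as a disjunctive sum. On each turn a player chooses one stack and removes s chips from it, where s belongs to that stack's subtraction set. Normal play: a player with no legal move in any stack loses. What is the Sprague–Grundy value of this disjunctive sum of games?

All stacks use S = {1, 2, 4, 5, 7}:
G(0) = 0
G(1) = mex{0} = 1
G(2) = mex{1,0} = 2
G(3) = mex{2,1} = 0
G(4) = mex{0,2,0} = 1
G(5) = mex{1,0,1,0} = 2
G(6) = mex{2,1,2,1} = 0
G(7) = mex{0,2,0,2,0} = 1
G(8) = mex{1,0,1,0,1} = 2
G(9) = mex{2,1,2,1,2} = 0
G(10) = mex{0,2,0,2,0} = 1
G(11) = mex{1,0,1,0,1} = 2
G(12) = mex{2,1,2,1,2} = 0
G(13) = mex{0,2,0,2,0} = 1
G(14) = mex{1,0,1,0,1} = 2
G(15) = mex{2,1,2,1,2} = 0
G(16) = mex{0,2,0,2,0} = 1
G(17) = mex{1,0,1,0,1} = 2
G(18) = mex{2,1,2,1,2} = 0
G(19) = mex{0,2,0,2,0} = 1
G(20) = mex{1,0,1,0,1} = 2
G(21) = mex{2,1,2,1,2} = 0
G(22) = mex{0,2,0,2,0} = 1
G(23) = mex{1,0,1,0,1} = 2
G(24) = mex{2,1,2,1,2} = 0
Stack A: G(12) = 0.
Stack B: G(24) = 0.
Combined Grundy value = 0 ⊕ 0 = 0.

0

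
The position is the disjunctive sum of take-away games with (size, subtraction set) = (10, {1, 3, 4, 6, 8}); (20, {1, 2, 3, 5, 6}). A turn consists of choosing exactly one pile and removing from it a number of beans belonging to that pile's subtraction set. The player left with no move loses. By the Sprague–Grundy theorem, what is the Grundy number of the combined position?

Pile A, S = {1, 3, 4, 6, 8}:
n :  0  1  2  3  4  5  6  7  8  9 10
G :  0  1  0  1  2  3  2  0  1  0  1
G_A(10) = 1.
Pile B, S = {1, 2, 3, 5, 6}:
G(0) = 0
G(1) = mex{0} = 1
G(2) = mex{1,0} = 2
G(3) = mex{2,1,0} = 3
G(4) = mex{3,2,1} = 0
G(5) = mex{0,3,2,0} = 1
G(6) = mex{1,0,3,1,0} = 2
G(7) = mex{2,1,0,2,1} = 3
G(8) = mex{3,2,1,3,2} = 0
G(9) = mex{0,3,2,0,3} = 1
G(10) = mex{1,0,3,1,0} = 2
G(11) = mex{2,1,0,2,1} = 3
G(12) = mex{3,2,1,3,2} = 0
G(13) = mex{0,3,2,0,3} = 1
G(14) = mex{1,0,3,1,0} = 2
G(15) = mex{2,1,0,2,1} = 3
G(16) = mex{3,2,1,3,2} = 0
G(17) = mex{0,3,2,0,3} = 1
G(18) = mex{1,0,3,1,0} = 2
G(19) = mex{2,1,0,2,1} = 3
G(20) = mex{3,2,1,3,2} = 0
G_B(20) = 0.
Combined Grundy value = 1 ⊕ 0 = 1.

1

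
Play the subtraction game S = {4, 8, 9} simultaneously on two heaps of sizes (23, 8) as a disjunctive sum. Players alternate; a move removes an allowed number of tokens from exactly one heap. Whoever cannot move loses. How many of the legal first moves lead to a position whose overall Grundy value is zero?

0

All heaps use S = {4, 8, 9}:
n :  0  1  2  3  4  5  6  7  8  9 10 11 12 13 14 15 16 17 18 19 20 21 22 23
G :  0  0  0  0  1  1  1  1  2  2  2  2  3  0  0  0  0  1  1  1  1  2  2  2
Heap A: G(23) = 2.
Heap B: G(8) = 2.
Combined Grundy value = 2 ⊕ 2 = 0.
A winning move leaves total XOR = 0, i.e. changes one component's Grundy value g to g ⊕ X where X is the current total.
Heap A: target g' = 2⊕0 = 2, but every legal move changes the Grundy value (mex property), so 0 moves.
Heap B: target g' = 2⊕0 = 2, but every legal move changes the Grundy value (mex property), so 0 moves.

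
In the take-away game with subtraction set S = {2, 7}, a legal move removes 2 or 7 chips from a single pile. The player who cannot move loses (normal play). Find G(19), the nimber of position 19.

n :  0  1  2  3  4  5  6  7  8  9 10 11 12 13 14 15 16 17 18 19
G :  0  0  1  1  0  0  1  1  2  0  0  1  1  0  0  1  1  2  0  0

0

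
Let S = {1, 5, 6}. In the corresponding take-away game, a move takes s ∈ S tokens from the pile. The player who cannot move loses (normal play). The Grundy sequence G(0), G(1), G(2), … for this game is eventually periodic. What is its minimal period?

11

n :  0  1  2  3  4  5  6  7  8  9 10 11 12 13 14 15 16 17 18 19 20 21 22 23
G :  0  1  0  1  0  1  2  3  2  3  2  0  1  0  1  0  1  2  3  2  3  2  0  1
G(n+11) = G(n) holds for n = 0,…,5 (a full window of length max(S) = 6), so the sequence is purely periodic with period 11.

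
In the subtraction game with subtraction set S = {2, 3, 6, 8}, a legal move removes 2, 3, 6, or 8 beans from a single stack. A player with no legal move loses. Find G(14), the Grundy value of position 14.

G(0) = 0
G(1) = mex{} = 0
G(2) = mex{0} = 1
G(3) = mex{0,0} = 1
G(4) = mex{1,0} = 2
G(5) = mex{1,1} = 0
G(6) = mex{2,1,0} = 3
G(7) = mex{0,2,0} = 1
G(8) = mex{3,0,1,0} = 2
G(9) = mex{1,3,1,0} = 2
G(10) = mex{2,1,2,1} = 0
G(11) = mex{2,2,0,1} = 3
G(12) = mex{0,2,3,2} = 1
G(13) = mex{3,0,1,0} = 2
G(14) = mex{1,3,2,3} = 0

0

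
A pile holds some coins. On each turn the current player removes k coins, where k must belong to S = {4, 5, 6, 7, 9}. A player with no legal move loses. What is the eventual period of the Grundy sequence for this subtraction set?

13

G(0) = 0
G(1) = mex{} = 0
G(2) = mex{} = 0
G(3) = mex{} = 0
G(4) = mex{0} = 1
G(5) = mex{0,0} = 1
G(6) = mex{0,0,0} = 1
G(7) = mex{0,0,0,0} = 1
G(8) = mex{1,0,0,0} = 2
G(9) = mex{1,1,0,0,0} = 2
G(10) = mex{1,1,1,0,0} = 2
G(11) = mex{1,1,1,1,0} = 2
G(12) = mex{2,1,1,1,0} = 3
G(13) = mex{2,2,1,1,1} = 0
G(14) = mex{2,2,2,1,1} = 0
G(15) = mex{2,2,2,2,1} = 0
G(16) = mex{3,2,2,2,1} = 0
G(17) = mex{0,3,2,2,2} = 1
G(18) = mex{0,0,3,2,2} = 1
G(19) = mex{0,0,0,3,2} = 1
G(20) = mex{0,0,0,0,2} = 1
G(21) = mex{1,0,0,0,3} = 2
G(22) = mex{1,1,0,0,0} = 2
G(23) = mex{1,1,1,0,0} = 2
G(24) = mex{1,1,1,1,0} = 2
G(25) = mex{2,1,1,1,0} = 3
G(26) = mex{2,2,1,1,1} = 0
G(27) = mex{2,2,2,1,1} = 0
G(n+13) = G(n) holds for n = 0,…,8 (a full window of length max(S) = 9), so the sequence is purely periodic with period 13.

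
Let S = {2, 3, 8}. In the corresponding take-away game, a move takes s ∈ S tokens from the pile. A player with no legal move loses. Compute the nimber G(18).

n :  0  1  2  3  4  5  6  7  8  9 10 11 12 13 14 15 16 17 18
G :  0  0  1  1  2  0  0  1  1  2  0  0  1  1  2  0  0  1  1

1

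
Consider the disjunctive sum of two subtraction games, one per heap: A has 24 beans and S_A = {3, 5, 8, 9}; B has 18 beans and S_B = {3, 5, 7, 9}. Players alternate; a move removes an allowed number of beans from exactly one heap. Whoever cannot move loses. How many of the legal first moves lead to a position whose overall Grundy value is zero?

Heap A, S = {3, 5, 8, 9}:
G(0) = 0
G(1) = mex{} = 0
G(2) = mex{} = 0
G(3) = mex{0} = 1
G(4) = mex{0} = 1
G(5) = mex{0,0} = 1
G(6) = mex{1,0} = 2
G(7) = mex{1,0} = 2
G(8) = mex{1,1,0} = 2
G(9) = mex{2,1,0,0} = 3
G(10) = mex{2,1,0,0} = 3
G(11) = mex{2,2,1,0} = 3
G(12) = mex{3,2,1,1} = 0
G(13) = mex{3,2,1,1} = 0
G(14) = mex{3,3,2,1} = 0
G(15) = mex{0,3,2,2} = 1
G(16) = mex{0,3,2,2} = 1
G(17) = mex{0,0,3,2} = 1
G(18) = mex{1,0,3,3} = 2
G(19) = mex{1,0,3,3} = 2
G(20) = mex{1,1,0,3} = 2
G(21) = mex{2,1,0,0} = 3
G(22) = mex{2,1,0,0} = 3
G(23) = mex{2,2,1,0} = 3
G(24) = mex{3,2,1,1} = 0
G_A(24) = 0.
Heap B, S = {3, 5, 7, 9}:
n :  0  1  2  3  4  5  6  7  8  9 10 11 12 13 14 15 16 17 18
G :  0  0  0  1  1  1  2  2  2  3  3  3  0  0  0  1  1  1  2
G_B(18) = 2.
Combined Grundy value = 0 ⊕ 2 = 2.
A winning move leaves total XOR = 0, i.e. changes one component's Grundy value g to g ⊕ X where X is the current total.
Heap A: need g' = 0⊕2 = 2. Options: 24−3→G=3, 24−5→G=2, 24−8→G=1, 24−9→G=1. Hits: 1.
Heap B: need g' = 2⊕2 = 0. Options: 18−3→G=1, 18−5→G=0, 18−7→G=3, 18−9→G=3. Hits: 1.

2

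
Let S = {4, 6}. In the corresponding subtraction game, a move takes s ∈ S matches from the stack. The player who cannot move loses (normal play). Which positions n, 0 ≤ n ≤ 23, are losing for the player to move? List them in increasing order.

n :  0  1  2  3  4  5  6  7  8  9 10 11 12 13 14 15 16 17 18 19 20 21 22 23
G :  0  0  0  0  1  1  1  1  2  2  0  0  0  0  1  1  1  1  2  2  0  0  0  0
P-positions are exactly the n with G(n) = 0.

0, 1, 2, 3, 10, 11, 12, 13, 20, 21, 22, 23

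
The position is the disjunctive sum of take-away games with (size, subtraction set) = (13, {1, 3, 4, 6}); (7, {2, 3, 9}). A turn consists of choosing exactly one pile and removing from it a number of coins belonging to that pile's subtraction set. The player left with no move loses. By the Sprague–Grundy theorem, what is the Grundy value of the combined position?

3

Pile A, S = {1, 3, 4, 6}:
G(0) = 0
G(1) = mex{0} = 1
G(2) = mex{1} = 0
G(3) = mex{0,0} = 1
G(4) = mex{1,1,0} = 2
G(5) = mex{2,0,1} = 3
G(6) = mex{3,1,0,0} = 2
G(7) = mex{2,2,1,1} = 0
G(8) = mex{0,3,2,0} = 1
G(9) = mex{1,2,3,1} = 0
G(10) = mex{0,0,2,2} = 1
G(11) = mex{1,1,0,3} = 2
G(12) = mex{2,0,1,2} = 3
G(13) = mex{3,1,0,0} = 2
G_A(13) = 2.
Pile B, S = {2, 3, 9}:
n : 0 1 2 3 4 5 6 7
G : 0 0 1 1 2 0 0 1
G_B(7) = 1.
Combined Grundy value = 2 ⊕ 1 = 3.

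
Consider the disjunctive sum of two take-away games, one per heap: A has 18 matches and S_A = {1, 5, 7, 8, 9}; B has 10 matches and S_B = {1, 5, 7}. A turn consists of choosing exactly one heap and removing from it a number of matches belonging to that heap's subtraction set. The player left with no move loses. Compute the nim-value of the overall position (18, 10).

Heap A, S = {1, 5, 7, 8, 9}:
G(0) = 0
G(1) = mex{0} = 1
G(2) = mex{1} = 0
G(3) = mex{0} = 1
G(4) = mex{1} = 0
G(5) = mex{0,0} = 1
G(6) = mex{1,1} = 0
G(7) = mex{0,0,0} = 1
G(8) = mex{1,1,1,0} = 2
G(9) = mex{2,0,0,1,0} = 3
G(10) = mex{3,1,1,0,1} = 2
G(11) = mex{2,0,0,1,0} = 3
G(12) = mex{3,1,1,0,1} = 2
G(13) = mex{2,2,0,1,0} = 3
G(14) = mex{3,3,1,0,1} = 2
G(15) = mex{2,2,2,1,0} = 3
G(16) = mex{3,3,3,2,1} = 0
G(17) = mex{0,2,2,3,2} = 1
G(18) = mex{1,3,3,2,3} = 0
G_A(18) = 0.
Heap B, S = {1, 5, 7}:
n :  0  1  2  3  4  5  6  7  8  9 10
G :  0  1  0  1  0  1  0  1  0  1  0
G_B(10) = 0.
Combined Grundy value = 0 ⊕ 0 = 0.

0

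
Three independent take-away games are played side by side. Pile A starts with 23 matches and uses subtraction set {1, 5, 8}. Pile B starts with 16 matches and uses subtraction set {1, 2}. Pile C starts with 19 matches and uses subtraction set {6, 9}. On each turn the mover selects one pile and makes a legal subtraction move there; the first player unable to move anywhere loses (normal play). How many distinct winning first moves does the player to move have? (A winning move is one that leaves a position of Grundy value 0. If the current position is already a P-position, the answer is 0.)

2

Pile A, S = {1, 5, 8}:
n :  0  1  2  3  4  5  6  7  8  9 10 11 12 13 14 15 16 17 18 19 20 21 22 23
G :  0  1  0  1  0  1  0  1  2  3  2  3  2  0  1  0  1  0  1  0  1  2  3  2
G_A(23) = 2.
Pile B, S = {1, 2}:
n :  0  1  2  3  4  5  6  7  8  9 10 11 12 13 14 15 16
G :  0  1  2  0  1  2  0  1  2  0  1  2  0  1  2  0  1
G_B(16) = 1.
Pile C, S = {6, 9}:
G(0) = 0
G(1) = mex{} = 0
G(2) = mex{} = 0
G(3) = mex{} = 0
G(4) = mex{} = 0
G(5) = mex{} = 0
G(6) = mex{0} = 1
G(7) = mex{0} = 1
G(8) = mex{0} = 1
G(9) = mex{0,0} = 1
G(10) = mex{0,0} = 1
G(11) = mex{0,0} = 1
G(12) = mex{1,0} = 2
G(13) = mex{1,0} = 2
G(14) = mex{1,0} = 2
G(15) = mex{1,1} = 0
G(16) = mex{1,1} = 0
G(17) = mex{1,1} = 0
G(18) = mex{2,1} = 0
G(19) = mex{2,1} = 0
G_C(19) = 0.
Combined Grundy value = 2 ⊕ 1 ⊕ 0 = 3.
A winning move leaves total XOR = 0, i.e. changes one component's Grundy value g to g ⊕ X where X is the current total.
Pile A: need g' = 2⊕3 = 1. Options: 23−1→G=3, 23−5→G=1, 23−8→G=0. Hits: 1.
Pile B: need g' = 1⊕3 = 2. Options: 16−1→G=0, 16−2→G=2. Hits: 1.
Pile C: need g' = 0⊕3 = 3. Options: 19−6→G=2, 19−9→G=1. Hits: 0.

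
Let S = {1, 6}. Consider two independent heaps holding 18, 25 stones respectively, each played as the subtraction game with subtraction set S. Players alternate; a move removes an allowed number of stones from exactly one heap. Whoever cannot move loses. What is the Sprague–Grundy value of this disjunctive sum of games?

All heaps use S = {1, 6}:
G(0) = 0
G(1) = mex{0} = 1
G(2) = mex{1} = 0
G(3) = mex{0} = 1
G(4) = mex{1} = 0
G(5) = mex{0} = 1
G(6) = mex{1,0} = 2
G(7) = mex{2,1} = 0
G(8) = mex{0,0} = 1
G(9) = mex{1,1} = 0
G(10) = mex{0,0} = 1
G(11) = mex{1,1} = 0
G(12) = mex{0,2} = 1
G(13) = mex{1,0} = 2
G(14) = mex{2,1} = 0
G(15) = mex{0,0} = 1
G(16) = mex{1,1} = 0
G(17) = mex{0,0} = 1
G(18) = mex{1,1} = 0
G(19) = mex{0,2} = 1
G(20) = mex{1,0} = 2
G(21) = mex{2,1} = 0
G(22) = mex{0,0} = 1
G(23) = mex{1,1} = 0
G(24) = mex{0,0} = 1
G(25) = mex{1,1} = 0
Heap A: G(18) = 0.
Heap B: G(25) = 0.
Combined Grundy value = 0 ⊕ 0 = 0.

0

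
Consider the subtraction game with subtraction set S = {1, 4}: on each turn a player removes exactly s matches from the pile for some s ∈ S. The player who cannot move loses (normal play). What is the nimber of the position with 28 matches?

n :  0  1  2  3  4  5  6  7  8  9 10 11 12 13 14 15 16 17 18 19 20 21 22 23 24 25 26 27 28
G :  0  1  0  1  2  0  1  0  1  2  0  1  0  1  2  0  1  0  1  2  0  1  0  1  2  0  1  0  1

1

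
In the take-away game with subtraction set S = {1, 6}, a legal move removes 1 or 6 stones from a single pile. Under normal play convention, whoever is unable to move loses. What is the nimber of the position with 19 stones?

1

G(0) = 0
G(1) = mex{0} = 1
G(2) = mex{1} = 0
G(3) = mex{0} = 1
G(4) = mex{1} = 0
G(5) = mex{0} = 1
G(6) = mex{1,0} = 2
G(7) = mex{2,1} = 0
G(8) = mex{0,0} = 1
G(9) = mex{1,1} = 0
G(10) = mex{0,0} = 1
G(11) = mex{1,1} = 0
G(12) = mex{0,2} = 1
G(13) = mex{1,0} = 2
G(14) = mex{2,1} = 0
G(15) = mex{0,0} = 1
G(16) = mex{1,1} = 0
G(17) = mex{0,0} = 1
G(18) = mex{1,1} = 0
G(19) = mex{0,2} = 1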